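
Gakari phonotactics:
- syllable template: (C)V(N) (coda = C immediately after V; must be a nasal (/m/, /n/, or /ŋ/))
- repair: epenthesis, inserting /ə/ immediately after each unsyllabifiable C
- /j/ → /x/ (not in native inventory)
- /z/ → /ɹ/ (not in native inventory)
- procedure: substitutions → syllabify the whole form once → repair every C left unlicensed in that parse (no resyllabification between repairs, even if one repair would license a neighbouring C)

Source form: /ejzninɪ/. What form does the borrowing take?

exəɹəninɪ

Substitution: /j/ → /x/, /z/ → /ɹ/, giving /exɹninɪ/.
Under (C)V(N), the unsyllabifiable consonants are /x/, /ɹ/ (only a nasal (/m/, /n/, or /ŋ/) is licensed in coda position; onsets are limited to one consonant).
Epenthesis after each stranded consonant: /x/ → /xə/, /ɹ/ → /ɹə/.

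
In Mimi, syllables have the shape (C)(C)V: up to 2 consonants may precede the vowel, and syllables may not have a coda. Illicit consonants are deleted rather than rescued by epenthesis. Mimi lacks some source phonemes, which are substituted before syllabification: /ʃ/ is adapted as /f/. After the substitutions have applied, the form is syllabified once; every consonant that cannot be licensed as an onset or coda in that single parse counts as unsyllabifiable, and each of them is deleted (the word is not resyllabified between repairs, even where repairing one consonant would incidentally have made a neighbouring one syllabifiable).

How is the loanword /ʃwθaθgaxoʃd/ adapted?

Substitution: /ʃ/ → /f/, giving /fwθaθgaxofd/.
The consonants /f/, /f/, /d/ cannot be parsed into a legal (C)(C)V syllable (no codas are permitted; onsets may contain at most 2 consonants).
Each unlicensed consonant is deleted: /f/, /f/, /d/.

wθaθgaxo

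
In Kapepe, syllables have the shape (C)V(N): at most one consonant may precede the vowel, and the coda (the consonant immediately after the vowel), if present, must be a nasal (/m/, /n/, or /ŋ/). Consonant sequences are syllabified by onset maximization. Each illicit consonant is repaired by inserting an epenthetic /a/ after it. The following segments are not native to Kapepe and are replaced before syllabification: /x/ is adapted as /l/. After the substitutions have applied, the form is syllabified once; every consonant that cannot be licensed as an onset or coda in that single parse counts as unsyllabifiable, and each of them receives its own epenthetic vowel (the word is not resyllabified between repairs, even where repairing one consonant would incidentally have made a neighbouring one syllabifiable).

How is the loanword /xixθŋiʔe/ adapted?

lilaθaŋiʔe

Substitution: /x/ → /l/, giving /lilθŋiʔe/.
Syllabifying with onset maximization leaves /l/, /θ/ stranded (only a nasal (/m/, /n/, or /ŋ/) is licensed in coda position; onsets are limited to one consonant).
Inserting the epenthetic vowel yields /l/ → /la/, /θ/ → /θa/.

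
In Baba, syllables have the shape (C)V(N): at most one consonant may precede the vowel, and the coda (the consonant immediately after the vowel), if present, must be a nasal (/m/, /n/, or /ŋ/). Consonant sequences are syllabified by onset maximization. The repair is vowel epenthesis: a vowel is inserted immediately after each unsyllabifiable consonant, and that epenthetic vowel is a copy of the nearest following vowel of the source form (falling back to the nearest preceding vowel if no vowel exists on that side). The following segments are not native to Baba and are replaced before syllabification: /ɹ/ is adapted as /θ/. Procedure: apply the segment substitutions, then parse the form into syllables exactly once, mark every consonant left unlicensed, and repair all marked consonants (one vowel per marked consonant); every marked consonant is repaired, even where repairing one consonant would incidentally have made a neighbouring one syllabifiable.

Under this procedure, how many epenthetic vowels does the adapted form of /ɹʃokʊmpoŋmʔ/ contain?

After substitution the input is /θʃokʊmpoŋmʔ/.
The unsyllabifiable consonants are /θ/, /m/, /ʔ/; each receives one epenthetic vowel.

3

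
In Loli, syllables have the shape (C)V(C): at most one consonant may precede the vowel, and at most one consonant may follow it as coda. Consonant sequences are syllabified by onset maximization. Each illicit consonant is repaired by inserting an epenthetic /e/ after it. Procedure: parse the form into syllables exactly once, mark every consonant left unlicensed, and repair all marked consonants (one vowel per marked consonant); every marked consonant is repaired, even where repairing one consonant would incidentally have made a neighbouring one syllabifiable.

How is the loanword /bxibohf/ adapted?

bexibohfe

Syllabifying with onset maximization leaves /b/, /f/ stranded (at most one coda consonant is licensed; onsets are limited to one consonant).
Epenthesis after each stranded consonant: /b/ → /be/, /f/ → /fe/.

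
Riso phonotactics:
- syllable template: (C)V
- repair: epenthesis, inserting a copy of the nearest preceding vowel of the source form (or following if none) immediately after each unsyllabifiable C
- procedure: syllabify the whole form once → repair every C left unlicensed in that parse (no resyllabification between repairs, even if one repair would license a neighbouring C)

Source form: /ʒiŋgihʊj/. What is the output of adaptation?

Under (C)V, the unsyllabifiable consonants are /ŋ/, /j/ (no codas are permitted; onsets are limited to one consonant).
Inserting the epenthetic vowel yields /ŋ/ → /ŋi/, /j/ → /jʊ/.

ʒiŋigihʊjʊ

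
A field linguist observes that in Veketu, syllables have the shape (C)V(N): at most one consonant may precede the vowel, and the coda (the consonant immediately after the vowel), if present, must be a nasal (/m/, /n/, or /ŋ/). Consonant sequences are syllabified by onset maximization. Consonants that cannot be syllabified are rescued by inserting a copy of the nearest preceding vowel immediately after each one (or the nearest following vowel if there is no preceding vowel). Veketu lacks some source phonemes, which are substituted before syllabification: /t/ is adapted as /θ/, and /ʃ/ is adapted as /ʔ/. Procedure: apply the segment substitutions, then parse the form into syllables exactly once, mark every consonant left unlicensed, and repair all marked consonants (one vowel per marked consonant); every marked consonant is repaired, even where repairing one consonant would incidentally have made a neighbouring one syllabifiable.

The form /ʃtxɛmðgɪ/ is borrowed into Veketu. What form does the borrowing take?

ʔɛθɛxɛmðɛgɪ

Substitution: /ʃ/ → /ʔ/, /t/ → /θ/, giving /ʔθxɛmðgɪ/.
Syllabifying with onset maximization leaves /ʔ/, /θ/, /ð/ stranded (only a nasal (/m/, /n/, or /ŋ/) is licensed in coda position; onsets are limited to one consonant).
Each unlicensed consonant becomes the onset of a new syllable: /ʔ/ → /ʔɛ/, /θ/ → /θɛ/, /ð/ → /ðɛ/.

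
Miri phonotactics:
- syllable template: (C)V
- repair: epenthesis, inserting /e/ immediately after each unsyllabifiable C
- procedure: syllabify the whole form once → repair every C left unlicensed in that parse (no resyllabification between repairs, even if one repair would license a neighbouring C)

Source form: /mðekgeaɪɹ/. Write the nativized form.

meðekegeaɪɹe

Under (C)V, the unsyllabifiable consonants are /m/, /k/, /ɹ/ (no codas are permitted; onsets are limited to one consonant).
Each unlicensed consonant becomes the onset of a new syllable: /m/ → /me/, /k/ → /ke/, /ɹ/ → /ɹe/.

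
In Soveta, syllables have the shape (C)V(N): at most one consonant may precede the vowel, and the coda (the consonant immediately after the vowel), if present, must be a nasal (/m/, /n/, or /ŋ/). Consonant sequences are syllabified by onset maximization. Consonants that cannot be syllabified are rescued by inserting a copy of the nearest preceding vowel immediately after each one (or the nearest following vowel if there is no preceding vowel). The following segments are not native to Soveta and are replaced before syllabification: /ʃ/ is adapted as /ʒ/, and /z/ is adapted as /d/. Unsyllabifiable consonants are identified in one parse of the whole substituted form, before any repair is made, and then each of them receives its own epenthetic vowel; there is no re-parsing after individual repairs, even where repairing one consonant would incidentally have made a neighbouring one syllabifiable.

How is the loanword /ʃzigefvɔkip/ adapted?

Substitution: /ʃ/ → /ʒ/, /z/ → /d/, giving /ʒdigefvɔkip/.
Syllabifying with onset maximization leaves /ʒ/, /f/, /p/ stranded (only a nasal (/m/, /n/, or /ŋ/) is licensed in coda position; onsets are limited to one consonant).
Each unlicensed consonant becomes the onset of a new syllable: /ʒ/ → /ʒi/, /f/ → /fe/, /p/ → /pi/.

ʒidigefevɔkipi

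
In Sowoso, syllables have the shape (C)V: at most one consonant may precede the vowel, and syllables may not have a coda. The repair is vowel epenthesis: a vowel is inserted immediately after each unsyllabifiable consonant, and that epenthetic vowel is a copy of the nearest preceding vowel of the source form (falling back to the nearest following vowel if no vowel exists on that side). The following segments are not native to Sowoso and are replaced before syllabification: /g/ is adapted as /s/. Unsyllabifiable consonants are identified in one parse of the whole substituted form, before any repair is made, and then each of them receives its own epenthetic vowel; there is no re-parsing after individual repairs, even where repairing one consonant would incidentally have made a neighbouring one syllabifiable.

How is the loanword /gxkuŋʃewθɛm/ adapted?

suxukuŋuʃeweθɛmɛ

Substitution: /g/ → /s/, giving /sxkuŋʃewθɛm/.
Syllabifying with onset maximization leaves /s/, /x/, /ŋ/, /w/, /m/ stranded (no codas are permitted; onsets are limited to one consonant).
Inserting the epenthetic vowel yields /s/ → /su/, /x/ → /xu/, /ŋ/ → /ŋu/, /w/ → /we/, /m/ → /mɛ/.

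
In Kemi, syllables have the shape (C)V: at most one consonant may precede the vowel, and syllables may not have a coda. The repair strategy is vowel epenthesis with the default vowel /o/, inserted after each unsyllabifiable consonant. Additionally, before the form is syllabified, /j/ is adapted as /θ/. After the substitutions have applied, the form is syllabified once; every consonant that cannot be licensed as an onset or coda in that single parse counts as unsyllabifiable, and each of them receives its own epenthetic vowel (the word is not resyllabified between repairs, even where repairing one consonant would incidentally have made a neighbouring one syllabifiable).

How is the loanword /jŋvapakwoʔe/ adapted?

Substitution: /j/ → /θ/, giving /θŋvapakwoʔe/.
Under (C)V, the unsyllabifiable consonants are /θ/, /ŋ/, /k/ (no codas are permitted; onsets are limited to one consonant).
Inserting the epenthetic vowel yields /θ/ → /θo/, /ŋ/ → /ŋo/, /k/ → /ko/.

θoŋovapakowoʔe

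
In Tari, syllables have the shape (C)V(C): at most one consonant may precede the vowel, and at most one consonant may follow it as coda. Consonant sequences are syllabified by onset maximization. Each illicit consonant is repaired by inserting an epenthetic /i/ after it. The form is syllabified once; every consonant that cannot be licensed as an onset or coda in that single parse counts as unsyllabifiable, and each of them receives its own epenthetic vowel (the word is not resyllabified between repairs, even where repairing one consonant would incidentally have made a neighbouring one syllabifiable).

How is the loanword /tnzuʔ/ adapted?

Under (C)V(C), the unsyllabifiable consonants are /t/, /n/ (at most one coda consonant is licensed; onsets are limited to one consonant).
Each unlicensed consonant becomes the onset of a new syllable: /t/ → /ti/, /n/ → /ni/.

tinizuʔ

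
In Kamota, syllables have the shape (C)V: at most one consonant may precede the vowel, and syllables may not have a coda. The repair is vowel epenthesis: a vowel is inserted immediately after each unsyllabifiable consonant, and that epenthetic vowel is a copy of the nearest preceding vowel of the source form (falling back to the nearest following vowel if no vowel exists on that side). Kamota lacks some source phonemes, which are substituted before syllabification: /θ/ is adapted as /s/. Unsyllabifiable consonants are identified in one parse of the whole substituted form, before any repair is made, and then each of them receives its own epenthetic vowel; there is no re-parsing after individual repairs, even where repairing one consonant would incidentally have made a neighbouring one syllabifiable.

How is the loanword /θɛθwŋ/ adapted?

sɛsɛwɛŋɛ

Substitution: /θ/ → /s/, giving /sɛswŋ/.
Under (C)V, the unsyllabifiable consonants are /s/, /w/, /ŋ/ (no codas are permitted; onsets are limited to one consonant).
Inserting the epenthetic vowel yields /s/ → /sɛ/, /w/ → /wɛ/, /ŋ/ → /ŋɛ/.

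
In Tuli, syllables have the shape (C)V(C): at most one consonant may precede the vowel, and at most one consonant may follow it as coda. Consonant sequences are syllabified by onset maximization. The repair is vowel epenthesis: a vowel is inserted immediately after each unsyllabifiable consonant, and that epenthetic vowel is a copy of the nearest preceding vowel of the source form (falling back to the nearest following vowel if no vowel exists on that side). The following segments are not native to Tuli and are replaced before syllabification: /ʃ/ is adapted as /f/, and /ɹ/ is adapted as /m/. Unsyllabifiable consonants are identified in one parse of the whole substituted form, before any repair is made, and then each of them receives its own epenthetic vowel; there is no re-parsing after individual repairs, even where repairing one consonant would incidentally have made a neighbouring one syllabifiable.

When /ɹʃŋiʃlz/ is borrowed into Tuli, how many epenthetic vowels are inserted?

After substitution the input is /mfŋiflz/.
The unsyllabifiable consonants are /m/, /f/, /l/, /z/; each receives one epenthetic vowel.

4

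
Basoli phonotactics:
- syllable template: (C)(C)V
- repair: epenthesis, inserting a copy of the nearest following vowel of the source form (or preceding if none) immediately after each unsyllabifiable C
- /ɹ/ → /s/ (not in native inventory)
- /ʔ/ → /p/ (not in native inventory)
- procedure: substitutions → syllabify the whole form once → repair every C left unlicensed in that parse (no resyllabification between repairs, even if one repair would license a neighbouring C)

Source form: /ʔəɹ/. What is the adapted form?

Substitution: /ʔ/ → /p/, /ɹ/ → /s/, giving /pəs/.
The consonants /s/ cannot be parsed into a legal (C)(C)V syllable (no codas are permitted; onsets may contain at most 2 consonants).
Inserting the epenthetic vowel yields /s/ → /sə/.

pəsə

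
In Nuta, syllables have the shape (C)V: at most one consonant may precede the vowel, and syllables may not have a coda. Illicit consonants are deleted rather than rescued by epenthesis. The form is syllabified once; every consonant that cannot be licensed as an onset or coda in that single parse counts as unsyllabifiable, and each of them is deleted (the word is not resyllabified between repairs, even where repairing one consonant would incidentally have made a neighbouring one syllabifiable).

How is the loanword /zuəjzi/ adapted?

Under (C)V, the unsyllabifiable consonants are /j/ (no codas are permitted; onsets are limited to one consonant).
Deletion applies to /j/.

zuəzi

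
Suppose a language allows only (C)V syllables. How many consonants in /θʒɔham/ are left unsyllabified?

The consonants /θ/, /m/ cannot be parsed into a legal (C)V syllable (no codas are permitted; onsets are limited to one consonant).

2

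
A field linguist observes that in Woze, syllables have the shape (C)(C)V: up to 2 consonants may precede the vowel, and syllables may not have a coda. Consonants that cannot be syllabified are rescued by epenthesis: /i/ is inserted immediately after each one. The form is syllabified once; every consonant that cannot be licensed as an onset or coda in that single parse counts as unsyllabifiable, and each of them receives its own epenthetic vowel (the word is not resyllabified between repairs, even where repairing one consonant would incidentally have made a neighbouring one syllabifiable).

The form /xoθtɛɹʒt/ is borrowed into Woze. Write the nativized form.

Syllabifying with onset maximization leaves /ɹ/, /ʒ/, /t/ stranded (no codas are permitted; onsets may contain at most 2 consonants).
Each unlicensed consonant becomes the onset of a new syllable: /ɹ/ → /ɹi/, /ʒ/ → /ʒi/, /t/ → /ti/.

xoθtɛɹiʒiti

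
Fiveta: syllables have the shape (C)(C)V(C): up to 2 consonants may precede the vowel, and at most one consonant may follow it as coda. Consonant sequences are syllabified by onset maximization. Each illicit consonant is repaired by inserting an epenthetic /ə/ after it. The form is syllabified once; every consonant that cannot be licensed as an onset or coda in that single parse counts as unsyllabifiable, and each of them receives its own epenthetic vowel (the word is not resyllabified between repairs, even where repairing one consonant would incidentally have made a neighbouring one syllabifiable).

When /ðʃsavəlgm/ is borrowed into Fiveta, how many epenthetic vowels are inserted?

The unsyllabifiable consonants are /ð/, /g/, /m/; each receives one epenthetic vowel.

3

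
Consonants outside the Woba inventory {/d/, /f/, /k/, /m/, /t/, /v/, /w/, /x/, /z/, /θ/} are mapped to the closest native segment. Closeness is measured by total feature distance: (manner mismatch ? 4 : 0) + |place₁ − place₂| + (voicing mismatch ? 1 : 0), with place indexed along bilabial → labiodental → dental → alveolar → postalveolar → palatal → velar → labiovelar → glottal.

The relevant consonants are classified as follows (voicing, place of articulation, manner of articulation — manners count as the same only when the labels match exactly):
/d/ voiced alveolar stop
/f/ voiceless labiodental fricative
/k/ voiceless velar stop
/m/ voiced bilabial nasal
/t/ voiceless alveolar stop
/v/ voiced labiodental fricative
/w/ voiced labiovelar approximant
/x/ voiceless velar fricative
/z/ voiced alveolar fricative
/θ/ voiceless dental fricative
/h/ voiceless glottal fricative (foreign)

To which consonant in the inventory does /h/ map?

/x/ is closest: same manner (fricative), place distance 2 (glottal→velar), same voicing; total 2. Next closest is /k/ at distance 6.

x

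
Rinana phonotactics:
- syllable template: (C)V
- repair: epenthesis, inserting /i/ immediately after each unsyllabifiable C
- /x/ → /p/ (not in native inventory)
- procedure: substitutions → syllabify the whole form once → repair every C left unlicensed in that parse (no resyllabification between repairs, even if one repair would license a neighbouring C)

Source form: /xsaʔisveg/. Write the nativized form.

pisaʔisivegi

Substitution: /x/ → /p/, giving /psaʔisveg/.
Syllabifying with onset maximization leaves /p/, /s/, /g/ stranded (no codas are permitted; onsets are limited to one consonant).
Each unlicensed consonant becomes the onset of a new syllable: /p/ → /pi/, /s/ → /si/, /g/ → /gi/.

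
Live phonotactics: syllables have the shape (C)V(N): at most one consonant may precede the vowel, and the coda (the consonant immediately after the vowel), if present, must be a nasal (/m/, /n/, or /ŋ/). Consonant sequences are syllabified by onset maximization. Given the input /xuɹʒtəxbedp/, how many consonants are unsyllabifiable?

5

The consonants /ɹ/, /ʒ/, /x/, /d/, /p/ cannot be parsed into a legal (C)V(N) syllable (only a nasal (/m/, /n/, or /ŋ/) is licensed in coda position; onsets are limited to one consonant).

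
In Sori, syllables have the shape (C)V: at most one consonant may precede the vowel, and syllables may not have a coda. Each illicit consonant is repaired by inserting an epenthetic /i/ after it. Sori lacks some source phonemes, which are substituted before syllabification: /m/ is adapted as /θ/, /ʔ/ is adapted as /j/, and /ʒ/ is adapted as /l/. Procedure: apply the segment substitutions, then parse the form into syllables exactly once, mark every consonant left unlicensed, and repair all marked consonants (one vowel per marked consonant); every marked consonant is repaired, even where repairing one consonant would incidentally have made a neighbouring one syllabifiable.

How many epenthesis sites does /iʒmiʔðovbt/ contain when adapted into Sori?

After substitution the input is /ilθijðovbt/.
The unsyllabifiable consonants are /l/, /j/, /v/, /b/, /t/; each receives one epenthetic vowel.

5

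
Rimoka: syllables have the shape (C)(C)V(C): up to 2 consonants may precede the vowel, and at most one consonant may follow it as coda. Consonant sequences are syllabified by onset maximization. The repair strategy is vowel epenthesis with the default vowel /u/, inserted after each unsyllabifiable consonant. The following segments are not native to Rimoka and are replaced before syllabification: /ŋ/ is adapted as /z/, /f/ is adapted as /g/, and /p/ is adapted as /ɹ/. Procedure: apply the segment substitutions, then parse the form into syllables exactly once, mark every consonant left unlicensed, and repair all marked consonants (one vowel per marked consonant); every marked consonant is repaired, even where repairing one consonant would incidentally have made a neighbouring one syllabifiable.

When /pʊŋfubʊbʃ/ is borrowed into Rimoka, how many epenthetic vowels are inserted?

After substitution the input is /ɹʊzgubʊbʃ/.
The unsyllabifiable consonants are /ʃ/; each receives one epenthetic vowel.

1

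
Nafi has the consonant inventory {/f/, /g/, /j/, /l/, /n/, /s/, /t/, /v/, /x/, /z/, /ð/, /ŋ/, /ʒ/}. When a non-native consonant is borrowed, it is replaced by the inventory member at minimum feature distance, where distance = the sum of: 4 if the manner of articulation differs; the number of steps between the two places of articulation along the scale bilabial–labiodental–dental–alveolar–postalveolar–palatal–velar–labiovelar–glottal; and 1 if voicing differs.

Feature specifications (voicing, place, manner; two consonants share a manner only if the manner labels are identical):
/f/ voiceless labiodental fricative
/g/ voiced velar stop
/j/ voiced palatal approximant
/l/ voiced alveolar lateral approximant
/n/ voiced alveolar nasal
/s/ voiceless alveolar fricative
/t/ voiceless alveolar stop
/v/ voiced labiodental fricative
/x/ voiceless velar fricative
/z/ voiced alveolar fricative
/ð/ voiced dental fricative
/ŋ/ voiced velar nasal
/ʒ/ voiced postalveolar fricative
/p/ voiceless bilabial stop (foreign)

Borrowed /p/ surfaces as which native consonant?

t

/t/ is closest: same manner (stop), place distance 3 (bilabial→alveolar), same voicing; total 3. Next closest is /f/ at distance 5.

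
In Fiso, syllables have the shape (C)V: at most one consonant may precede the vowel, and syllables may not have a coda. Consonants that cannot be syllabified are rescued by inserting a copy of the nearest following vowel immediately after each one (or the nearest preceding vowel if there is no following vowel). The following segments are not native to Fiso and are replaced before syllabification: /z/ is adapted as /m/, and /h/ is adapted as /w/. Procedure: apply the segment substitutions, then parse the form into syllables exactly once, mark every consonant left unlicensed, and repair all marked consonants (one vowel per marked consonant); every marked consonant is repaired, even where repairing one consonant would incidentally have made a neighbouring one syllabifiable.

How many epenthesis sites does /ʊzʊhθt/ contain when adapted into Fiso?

3

After substitution the input is /ʊmʊwθt/.
The unsyllabifiable consonants are /w/, /θ/, /t/; each receives one epenthetic vowel.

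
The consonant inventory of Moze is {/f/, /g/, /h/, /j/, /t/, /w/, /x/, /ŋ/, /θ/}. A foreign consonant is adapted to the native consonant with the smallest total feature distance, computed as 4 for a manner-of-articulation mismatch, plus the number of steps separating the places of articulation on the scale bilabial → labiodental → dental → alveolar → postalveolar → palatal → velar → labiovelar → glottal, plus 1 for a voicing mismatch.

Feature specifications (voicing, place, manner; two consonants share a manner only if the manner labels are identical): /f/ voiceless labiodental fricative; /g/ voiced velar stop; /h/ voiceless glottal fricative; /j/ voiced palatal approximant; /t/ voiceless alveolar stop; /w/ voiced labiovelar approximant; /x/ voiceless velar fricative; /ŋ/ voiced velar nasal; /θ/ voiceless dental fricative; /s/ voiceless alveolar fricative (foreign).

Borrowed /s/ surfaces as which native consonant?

/θ/ is closest: same manner (fricative), place distance 1 (alveolar→dental), same voicing; total 1. Next closest is /f/ at distance 2.

θ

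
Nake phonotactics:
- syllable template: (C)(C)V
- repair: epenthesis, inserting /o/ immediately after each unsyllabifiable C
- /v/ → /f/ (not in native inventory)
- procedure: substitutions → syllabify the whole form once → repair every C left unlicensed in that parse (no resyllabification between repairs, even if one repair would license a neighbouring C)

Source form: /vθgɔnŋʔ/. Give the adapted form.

Substitution: /v/ → /f/, giving /fθgɔnŋʔ/.
The consonants /f/, /n/, /ŋ/, /ʔ/ cannot be parsed into a legal (C)(C)V syllable (no codas are permitted; onsets may contain at most 2 consonants).
Each unlicensed consonant becomes the onset of a new syllable: /f/ → /fo/, /n/ → /no/, /ŋ/ → /ŋo/, /ʔ/ → /ʔo/.

foθgɔnoŋoʔo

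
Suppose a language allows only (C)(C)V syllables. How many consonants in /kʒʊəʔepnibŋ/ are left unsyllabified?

The consonants /b/, /ŋ/ cannot be parsed into a legal (C)(C)V syllable (no codas are permitted; onsets may contain at most 2 consonants).

2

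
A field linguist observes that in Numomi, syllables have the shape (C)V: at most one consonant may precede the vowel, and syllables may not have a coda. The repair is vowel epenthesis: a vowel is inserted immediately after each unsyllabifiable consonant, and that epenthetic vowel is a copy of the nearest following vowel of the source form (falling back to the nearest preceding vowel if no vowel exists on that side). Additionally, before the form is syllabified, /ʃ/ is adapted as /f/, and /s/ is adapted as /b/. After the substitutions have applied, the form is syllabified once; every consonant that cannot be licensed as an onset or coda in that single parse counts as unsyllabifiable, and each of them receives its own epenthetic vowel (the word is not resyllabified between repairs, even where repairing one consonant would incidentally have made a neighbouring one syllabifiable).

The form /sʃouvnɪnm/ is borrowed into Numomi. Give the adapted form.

bofouvɪnɪnɪmɪ

Substitution: /s/ → /b/, /ʃ/ → /f/, giving /bfouvnɪnm/.
Syllabifying with onset maximization leaves /b/, /v/, /n/, /m/ stranded (no codas are permitted; onsets are limited to one consonant).
Each unlicensed consonant becomes the onset of a new syllable: /b/ → /bo/, /v/ → /vɪ/, /n/ → /nɪ/, /m/ → /mɪ/.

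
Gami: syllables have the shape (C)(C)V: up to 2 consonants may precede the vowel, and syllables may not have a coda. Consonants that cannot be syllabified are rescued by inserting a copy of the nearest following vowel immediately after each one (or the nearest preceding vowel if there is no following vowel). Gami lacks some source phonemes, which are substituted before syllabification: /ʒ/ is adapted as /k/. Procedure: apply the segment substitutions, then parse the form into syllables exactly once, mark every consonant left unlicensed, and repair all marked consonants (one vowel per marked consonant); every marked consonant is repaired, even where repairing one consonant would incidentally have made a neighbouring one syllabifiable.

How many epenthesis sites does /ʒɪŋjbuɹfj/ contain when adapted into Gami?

After substitution the input is /kɪŋjbuɹfj/.
The unsyllabifiable consonants are /ŋ/, /ɹ/, /f/, /j/; each receives one epenthetic vowel.

4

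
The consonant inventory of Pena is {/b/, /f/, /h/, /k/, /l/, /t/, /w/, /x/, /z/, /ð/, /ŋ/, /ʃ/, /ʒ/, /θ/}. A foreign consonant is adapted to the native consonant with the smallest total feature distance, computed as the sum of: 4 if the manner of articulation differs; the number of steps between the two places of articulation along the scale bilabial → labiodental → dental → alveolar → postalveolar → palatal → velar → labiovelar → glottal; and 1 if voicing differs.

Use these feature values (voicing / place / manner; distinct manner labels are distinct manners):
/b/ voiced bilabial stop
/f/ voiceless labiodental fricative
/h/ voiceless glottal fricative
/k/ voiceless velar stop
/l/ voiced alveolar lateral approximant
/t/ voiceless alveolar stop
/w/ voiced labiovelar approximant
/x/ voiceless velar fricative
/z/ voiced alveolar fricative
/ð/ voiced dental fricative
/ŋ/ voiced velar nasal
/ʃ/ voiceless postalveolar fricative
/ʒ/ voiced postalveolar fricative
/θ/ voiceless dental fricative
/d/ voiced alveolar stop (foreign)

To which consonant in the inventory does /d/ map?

/t/ is closest: same manner (stop), place distance 0 (alveolar→alveolar), voicing differs (+1); total 1. Next closest is /b/ at distance 3.

t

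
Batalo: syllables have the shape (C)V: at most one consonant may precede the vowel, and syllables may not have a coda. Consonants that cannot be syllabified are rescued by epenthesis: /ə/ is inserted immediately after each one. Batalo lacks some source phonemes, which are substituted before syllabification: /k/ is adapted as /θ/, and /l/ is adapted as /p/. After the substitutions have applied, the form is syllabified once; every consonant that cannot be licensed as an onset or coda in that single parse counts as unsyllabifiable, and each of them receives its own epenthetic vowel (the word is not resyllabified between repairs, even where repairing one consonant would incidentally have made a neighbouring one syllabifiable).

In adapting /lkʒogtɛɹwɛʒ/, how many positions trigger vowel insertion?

5

After substitution the input is /pθʒogtɛɹwɛʒ/.
The unsyllabifiable consonants are /p/, /θ/, /g/, /ɹ/, /ʒ/; each receives one epenthetic vowel.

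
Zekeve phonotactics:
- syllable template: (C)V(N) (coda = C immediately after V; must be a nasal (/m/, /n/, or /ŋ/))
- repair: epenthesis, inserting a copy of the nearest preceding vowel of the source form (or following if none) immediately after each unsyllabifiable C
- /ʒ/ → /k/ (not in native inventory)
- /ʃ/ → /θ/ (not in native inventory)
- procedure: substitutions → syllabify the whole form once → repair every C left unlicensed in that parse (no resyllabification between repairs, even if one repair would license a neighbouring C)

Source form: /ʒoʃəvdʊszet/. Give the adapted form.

koθəvədʊsʊzete

Substitution: /ʒ/ → /k/, /ʃ/ → /θ/, giving /koθəvdʊszet/.
Under (C)V(N), the unsyllabifiable consonants are /v/, /s/, /t/ (only a nasal (/m/, /n/, or /ŋ/) is licensed in coda position; onsets are limited to one consonant).
Each unlicensed consonant becomes the onset of a new syllable: /v/ → /və/, /s/ → /sʊ/, /t/ → /te/.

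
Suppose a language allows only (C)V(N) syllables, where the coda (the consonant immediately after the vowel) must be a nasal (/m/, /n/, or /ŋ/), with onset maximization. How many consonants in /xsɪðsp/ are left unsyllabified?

The consonants /x/, /ð/, /s/, /p/ cannot be parsed into a legal (C)V(N) syllable (only a nasal (/m/, /n/, or /ŋ/) is licensed in coda position; onsets are limited to one consonant).

4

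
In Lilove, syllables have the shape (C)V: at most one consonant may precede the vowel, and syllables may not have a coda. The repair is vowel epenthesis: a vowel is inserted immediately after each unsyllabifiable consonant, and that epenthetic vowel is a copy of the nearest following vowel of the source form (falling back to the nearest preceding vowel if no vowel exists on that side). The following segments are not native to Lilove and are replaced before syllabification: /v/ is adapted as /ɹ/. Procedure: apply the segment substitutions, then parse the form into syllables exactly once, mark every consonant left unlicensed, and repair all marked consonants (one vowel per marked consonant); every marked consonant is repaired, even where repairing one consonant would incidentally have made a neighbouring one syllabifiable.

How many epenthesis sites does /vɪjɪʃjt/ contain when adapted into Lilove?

After substitution the input is /ɹɪjɪʃjt/.
The unsyllabifiable consonants are /ʃ/, /j/, /t/; each receives one epenthetic vowel.

3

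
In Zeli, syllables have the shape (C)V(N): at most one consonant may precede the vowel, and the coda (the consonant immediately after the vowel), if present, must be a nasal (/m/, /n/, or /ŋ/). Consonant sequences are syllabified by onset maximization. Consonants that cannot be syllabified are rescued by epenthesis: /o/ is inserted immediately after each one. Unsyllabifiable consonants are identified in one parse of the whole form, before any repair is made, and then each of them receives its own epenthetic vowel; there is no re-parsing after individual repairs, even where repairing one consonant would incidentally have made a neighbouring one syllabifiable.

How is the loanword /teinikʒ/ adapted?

teinikoʒo

Syllabifying with onset maximization leaves /k/, /ʒ/ stranded (only a nasal (/m/, /n/, or /ŋ/) is licensed in coda position; onsets are limited to one consonant).
Epenthesis after each stranded consonant: /k/ → /ko/, /ʒ/ → /ʒo/.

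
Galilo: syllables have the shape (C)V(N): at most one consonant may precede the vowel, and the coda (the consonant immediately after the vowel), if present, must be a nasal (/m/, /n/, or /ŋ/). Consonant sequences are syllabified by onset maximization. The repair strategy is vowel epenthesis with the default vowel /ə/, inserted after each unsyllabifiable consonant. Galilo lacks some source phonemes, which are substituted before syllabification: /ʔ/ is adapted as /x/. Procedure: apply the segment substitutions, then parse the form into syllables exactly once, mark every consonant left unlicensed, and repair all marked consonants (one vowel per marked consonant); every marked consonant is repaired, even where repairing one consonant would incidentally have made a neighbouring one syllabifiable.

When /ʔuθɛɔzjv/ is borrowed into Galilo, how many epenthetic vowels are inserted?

3

After substitution the input is /xuθɛɔzjv/.
The unsyllabifiable consonants are /z/, /j/, /v/; each receives one epenthetic vowel.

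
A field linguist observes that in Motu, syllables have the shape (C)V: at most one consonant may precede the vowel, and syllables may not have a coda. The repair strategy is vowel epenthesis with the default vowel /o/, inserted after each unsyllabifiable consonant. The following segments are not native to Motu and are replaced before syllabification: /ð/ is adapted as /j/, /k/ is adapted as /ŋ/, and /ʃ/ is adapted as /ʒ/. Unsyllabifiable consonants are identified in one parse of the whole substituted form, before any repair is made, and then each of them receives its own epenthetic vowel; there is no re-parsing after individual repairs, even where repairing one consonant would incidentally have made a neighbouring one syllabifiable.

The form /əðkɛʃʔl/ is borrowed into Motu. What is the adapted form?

Substitution: /ð/ → /j/, /k/ → /ŋ/, /ʃ/ → /ʒ/, giving /əjŋɛʒʔl/.
Under (C)V, the unsyllabifiable consonants are /j/, /ʒ/, /ʔ/, /l/ (no codas are permitted; onsets are limited to one consonant).
Each unlicensed consonant becomes the onset of a new syllable: /j/ → /jo/, /ʒ/ → /ʒo/, /ʔ/ → /ʔo/, /l/ → /lo/.

əjoŋɛʒoʔolo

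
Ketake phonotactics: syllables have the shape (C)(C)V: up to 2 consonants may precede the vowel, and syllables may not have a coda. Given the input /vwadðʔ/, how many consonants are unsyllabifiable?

Under (C)(C)V, the unsyllabifiable consonants are /d/, /ð/, /ʔ/ (no codas are permitted; onsets may contain at most 2 consonants).

3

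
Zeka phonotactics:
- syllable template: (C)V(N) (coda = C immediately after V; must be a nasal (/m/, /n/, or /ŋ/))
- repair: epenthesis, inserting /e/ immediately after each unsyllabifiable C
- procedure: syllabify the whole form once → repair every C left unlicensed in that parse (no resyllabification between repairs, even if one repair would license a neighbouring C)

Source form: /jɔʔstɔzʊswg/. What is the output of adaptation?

jɔʔesetɔzʊsewege

Syllabifying with onset maximization leaves /ʔ/, /s/, /s/, /w/, /g/ stranded (only a nasal (/m/, /n/, or /ŋ/) is licensed in coda position; onsets are limited to one consonant).
Inserting the epenthetic vowel yields /ʔ/ → /ʔe/, /s/ → /se/, /s/ → /se/, /w/ → /we/, /g/ → /ge/.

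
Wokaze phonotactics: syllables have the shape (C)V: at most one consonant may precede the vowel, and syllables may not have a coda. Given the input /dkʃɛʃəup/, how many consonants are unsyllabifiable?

3

Syllabifying with onset maximization leaves /d/, /k/, /p/ stranded (no codas are permitted; onsets are limited to one consonant).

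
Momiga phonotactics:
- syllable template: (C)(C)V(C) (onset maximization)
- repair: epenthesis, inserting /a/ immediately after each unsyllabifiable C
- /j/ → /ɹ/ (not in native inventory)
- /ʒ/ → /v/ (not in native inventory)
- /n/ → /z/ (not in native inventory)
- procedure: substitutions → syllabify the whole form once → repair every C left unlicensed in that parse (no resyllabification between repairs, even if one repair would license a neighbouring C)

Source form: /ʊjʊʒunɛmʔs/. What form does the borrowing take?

ʊɹʊvuzɛmʔasa

Substitution: /j/ → /ɹ/, /ʒ/ → /v/, /n/ → /z/, giving /ʊɹʊvuzɛmʔs/.
Syllabifying with onset maximization leaves /ʔ/, /s/ stranded (at most one coda consonant is licensed; onsets may contain at most 2 consonants).
Inserting the epenthetic vowel yields /ʔ/ → /ʔa/, /s/ → /sa/.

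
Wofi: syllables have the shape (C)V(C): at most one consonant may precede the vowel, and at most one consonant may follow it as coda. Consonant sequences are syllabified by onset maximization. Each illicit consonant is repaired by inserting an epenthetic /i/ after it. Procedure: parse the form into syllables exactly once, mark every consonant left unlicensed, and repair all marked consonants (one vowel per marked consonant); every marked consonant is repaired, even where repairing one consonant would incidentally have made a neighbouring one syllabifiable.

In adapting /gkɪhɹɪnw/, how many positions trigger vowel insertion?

The unsyllabifiable consonants are /g/, /w/; each receives one epenthetic vowel.

2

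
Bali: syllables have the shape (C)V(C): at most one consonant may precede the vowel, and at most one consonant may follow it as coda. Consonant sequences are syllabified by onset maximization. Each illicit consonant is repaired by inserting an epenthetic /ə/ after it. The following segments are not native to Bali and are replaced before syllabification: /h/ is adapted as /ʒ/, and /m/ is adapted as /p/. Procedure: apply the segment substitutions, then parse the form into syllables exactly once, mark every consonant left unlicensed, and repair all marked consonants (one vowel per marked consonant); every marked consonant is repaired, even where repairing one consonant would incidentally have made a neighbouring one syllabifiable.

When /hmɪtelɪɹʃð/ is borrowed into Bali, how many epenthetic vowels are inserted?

After substitution the input is /ʒpɪtelɪɹʃð/.
The unsyllabifiable consonants are /ʒ/, /ʃ/, /ð/; each receives one epenthetic vowel.

3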